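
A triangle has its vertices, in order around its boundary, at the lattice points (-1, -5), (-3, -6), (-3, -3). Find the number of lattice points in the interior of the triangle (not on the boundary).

1

Using the shoelace formula, 2A = |((-1)·(-6) − (-3)·(-5)) + ((-3)·(-3) − (-3)·(-6)) + ((-3)·(-5) − (-1)·(-3))| = 6, so the area is 3.
Summing gcd(|Δx|,|Δy|) over the edges gives the boundary count: gcd(2,1) + gcd(0,3) + gcd(2,2) = 1+3+2 = 6.
Pick's theorem gives I = A − B/2 + 1 = 3 − 6/2 + 1 = 1.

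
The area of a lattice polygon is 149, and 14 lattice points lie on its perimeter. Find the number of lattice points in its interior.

Pick's theorem A = I + B/2 − 1 rearranges to I = A − B/2 + 1 = 149 − 14/2 + 1 = 143.

143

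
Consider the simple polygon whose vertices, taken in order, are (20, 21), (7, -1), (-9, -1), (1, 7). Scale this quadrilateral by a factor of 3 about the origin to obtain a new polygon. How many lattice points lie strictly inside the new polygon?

1609

By the shoelace formula, twice the signed area is |(20·(-1) − 7·21) + (7·(-1) − (-9)·(-1)) + ((-9)·7 − 1·(-1)) + (1·21 − 20·7)| = 364, so the area is 182.
The number of boundary lattice points is Σ gcd(|Δx|,|Δy|) = gcd(13,22) + gcd(16,0) + gcd(10,8) + gcd(19,14) = 1+16+2+1 = 20.
Scaling by 3 multiplies the area by 3² = 9 (so the new area is 1638) and multiplies the boundary lattice-point count by 3, giving 60.
By Pick's theorem, the interior count of the dilated polygon is 1638 − 60/2 + 1 = 1609.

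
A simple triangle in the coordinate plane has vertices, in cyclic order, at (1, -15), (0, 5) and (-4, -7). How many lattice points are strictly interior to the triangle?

By the shoelace formula, twice the signed area is |[1·5 − 0·(-15)] + [0·(-7) − (-4)·5] + [(-4)·(-15) − 1·(-7)]| = 92, so the area is 46.
The number of boundary lattice points is Σ gcd(|Δx|,|Δy|) = gcd(1,20) + gcd(4,12) + gcd(5,8) = 1+4+1 = 6.
Pick's theorem gives I = A − B/2 + 1 = 46 − 6/2 + 1 = 44.

44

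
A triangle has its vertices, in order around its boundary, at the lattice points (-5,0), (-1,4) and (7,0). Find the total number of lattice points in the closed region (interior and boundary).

By the shoelace formula, twice the signed area is |((-5)·4 − (-1)·0) + ((-1)·0 − 7·4) + (7·0 − (-5)·0)| = 48, so the area is 24.
Along each edge there are gcd(|Δx|,|Δy|)+1 lattice points, so counting each shared vertex once the boundary has gcd(4,4) + gcd(8,4) + gcd(12,0) = 4+4+12 = 20.
Pick's theorem gives I = A − B/2 + 1 = 24 − 20/2 + 1 = 15, so the closed region contains I + B = 15 + 20 = 35 lattice points.

35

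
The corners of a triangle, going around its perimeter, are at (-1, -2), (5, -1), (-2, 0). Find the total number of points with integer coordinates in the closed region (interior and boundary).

9

Using the shoelace formula, 2A = |((-1)·(-1) − 5·(-2)) + (5·0 − (-2)·(-1)) + ((-2)·(-2) − (-1)·0)| = 13, so the area is 6.5.
Summing gcd(|Δx|,|Δy|) over the edges gives the boundary count: gcd(6,1) + gcd(7,1) + gcd(1,2) = 1+1+1 = 3.
Pick's theorem gives I = A − B/2 + 1 = 6.5 − 3/2 + 1 = 6, so the closed region contains I + B = 6 + 3 = 9 lattice points.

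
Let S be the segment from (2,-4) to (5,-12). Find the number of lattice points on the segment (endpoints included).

The number of lattice points on a segment between lattice points is gcd(|Δx|,|Δy|) + 1 = gcd(3,8) + 1 = 1 + 1 = 2.

2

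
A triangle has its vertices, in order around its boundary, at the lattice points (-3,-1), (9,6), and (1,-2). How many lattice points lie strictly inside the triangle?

Using the shoelace formula, 2A = |[(-3)·6 − 9·(-1)] + [9·(-2) − 1·6] + [1·(-1) − (-3)·(-2)]| = 40, so the area is 20.
Summing gcd(|Δx|,|Δy|) over the edges gives the boundary count: gcd(12,7) + gcd(8,8) + gcd(4,1) = 1+8+1 = 10.
Pick's theorem gives I = A − B/2 + 1 = 20 − 10/2 + 1 = 16.

16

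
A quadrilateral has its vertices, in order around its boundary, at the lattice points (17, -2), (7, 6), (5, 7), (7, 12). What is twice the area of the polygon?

72

The shoelace formula gives twice the area as |[17·6 − 7·(-2)] + [7·7 − 5·6] + [5·12 − 7·7] + [7·(-2) − 17·12]| = 72, so the area is 36.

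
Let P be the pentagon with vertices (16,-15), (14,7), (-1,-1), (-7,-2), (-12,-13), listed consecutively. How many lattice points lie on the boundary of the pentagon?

7

Along each edge there are gcd(|Δx|,|Δy|)+1 lattice points, so counting each shared vertex once the boundary has gcd(2,22) + gcd(15,8) + gcd(6,1) + gcd(5,11) + gcd(28,2) = 2+1+1+1+2 = 7.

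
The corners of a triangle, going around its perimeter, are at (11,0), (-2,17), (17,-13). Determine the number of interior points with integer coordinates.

By the shoelace formula, twice the signed area is |(11·17 − (-2)·0) + ((-2)·(-13) − 17·17) + (17·0 − 11·(-13))| = 67, so the area is 33.5.
The number of boundary lattice points is Σ gcd(|Δx|,|Δy|) = gcd(13,17) + gcd(19,30) + gcd(6,13) = 1+1+1 = 3.
By Pick's theorem A = I + B/2 − 1, so I = 33.5 − 3/2 + 1 = 33.

33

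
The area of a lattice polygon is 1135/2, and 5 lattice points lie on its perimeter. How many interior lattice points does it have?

Pick's theorem A = I + B/2 − 1 rearranges to I = A − B/2 + 1 = 1135/2 − 5/2 + 1 = 566.

566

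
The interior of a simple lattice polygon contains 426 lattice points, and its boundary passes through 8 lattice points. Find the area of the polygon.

By Pick's theorem, A = I + B/2 − 1 = 426 + 8/2 − 1 = 429.

429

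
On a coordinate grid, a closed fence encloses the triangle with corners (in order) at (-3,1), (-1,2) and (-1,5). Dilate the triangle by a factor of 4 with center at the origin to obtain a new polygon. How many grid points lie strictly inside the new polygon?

37

The shoelace formula gives twice the area as |((-3)·2 − (-1)·1) + ((-1)·5 − (-1)·2) + ((-1)·1 − (-3)·5)| = 6, so the area is 3.
The number of boundary lattice points is Σ gcd(|Δx|,|Δy|) = gcd(2,1) + gcd(0,3) + gcd(2,4) = 1+3+2 = 6.
Scaling by 4 multiplies the area by 4² = 16 (so the new area is 48) and multiplies the boundary lattice-point count by 4, giving 24.
By Pick's theorem, the interior count of the dilated polygon is 48 − 24/2 + 1 = 37.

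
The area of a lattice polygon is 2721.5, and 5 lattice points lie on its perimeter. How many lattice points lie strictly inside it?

2720

From Pick's theorem, I = A − B/2 + 1 = 2721.5 − 5/2 + 1 = 2720.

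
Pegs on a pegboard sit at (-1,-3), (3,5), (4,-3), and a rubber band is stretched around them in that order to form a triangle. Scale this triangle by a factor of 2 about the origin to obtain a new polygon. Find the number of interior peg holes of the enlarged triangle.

The shoelace formula gives twice the area as |((-1)·5 − 3·(-3)) + (3·(-3) − 4·5) + (4·(-3) − (-1)·(-3))| = 40, so the area is 20.
Summing gcd(|Δx|,|Δy|) over the edges gives the boundary count: gcd(4,8) + gcd(1,8) + gcd(5,0) = 4+1+5 = 10.
Scaling by 2 multiplies the area by 2² = 4 (so the new area is 80) and multiplies the boundary lattice-point count by 2, giving 20.
By Pick's theorem, the interior count of the dilated polygon is 80 − 20/2 + 1 = 71.

71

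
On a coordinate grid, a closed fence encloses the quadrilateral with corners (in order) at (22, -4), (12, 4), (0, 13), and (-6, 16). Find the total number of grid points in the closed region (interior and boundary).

The shoelace formula gives twice the area as |(22·4 − 12·(-4)) + (12·13 − 0·4) + (0·16 − (-6)·13) + ((-6)·(-4) − 22·16)| = 42, so the area is 21.
Summing gcd(|Δx|,|Δy|) over the edges gives the boundary count: gcd(10,8) + gcd(12,9) + gcd(6,3) + gcd(28,20) = 2+3+3+4 = 12.
Pick's theorem gives I = A − B/2 + 1 = 21 − 12/2 + 1 = 16, so the closed region contains I + B = 16 + 12 = 28 lattice points.

28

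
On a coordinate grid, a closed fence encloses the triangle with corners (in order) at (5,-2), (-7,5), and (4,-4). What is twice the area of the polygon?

Using the shoelace formula, 2A = |(5·5 − (-7)·(-2)) + ((-7)·(-4) − 4·5) + (4·(-2) − 5·(-4))| = 31, so the area is 15.5.

31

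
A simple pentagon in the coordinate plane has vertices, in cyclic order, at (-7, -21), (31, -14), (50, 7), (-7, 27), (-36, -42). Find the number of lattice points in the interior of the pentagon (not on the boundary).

By the shoelace formula, twice the signed area is |((-7)·(-14) − 31·(-21)) + (31·7 − 50·(-14)) + (50·27 − (-7)·7) + ((-7)·(-42) − (-36)·27) + ((-36)·(-21) − (-7)·(-42))| = 4793, so the area is 4793/2.
Along each edge there are gcd(|Δx|,|Δy|)+1 lattice points, so counting each shared vertex once the boundary has gcd(38,7) + gcd(19,21) + gcd(57,20) + gcd(29,69) + gcd(29,21) = 1+1+1+1+1 = 5.
Pick's theorem gives I = A − B/2 + 1 = 4793/2 − 5/2 + 1 = 2395.

2395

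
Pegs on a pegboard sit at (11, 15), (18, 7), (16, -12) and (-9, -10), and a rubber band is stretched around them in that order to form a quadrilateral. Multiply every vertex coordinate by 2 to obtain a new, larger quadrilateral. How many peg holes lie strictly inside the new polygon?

Using the shoelace formula, 2A = |[11·7 − 18·15] + [18·(-12) − 16·7] + [16·(-10) − (-9)·(-12)] + [(-9)·15 − 11·(-10)]| = 814, so the area is 407.
Along each edge there are gcd(|Δx|,|Δy|)+1 lattice points, so counting each shared vertex once the boundary has gcd(7,8) + gcd(2,19) + gcd(25,2) + gcd(20,25) = 1+1+1+5 = 8.
Scaling by 2 multiplies the area by 2² = 4 (so the new area is 1628) and multiplies the boundary lattice-point count by 2, giving 16.
By Pick's theorem, the interior count of the dilated polygon is 1628 − 16/2 + 1 = 1621.

1621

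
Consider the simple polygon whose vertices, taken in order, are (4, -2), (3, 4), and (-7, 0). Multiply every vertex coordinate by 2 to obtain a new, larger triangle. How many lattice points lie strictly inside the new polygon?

The shoelace formula gives twice the area as |[4·4 − 3·(-2)] + [3·0 − (-7)·4] + [(-7)·(-2) − 4·0]| = 64, so the area is 32.
Summing gcd(|Δx|,|Δy|) over the edges gives the boundary count: gcd(1,6) + gcd(10,4) + gcd(11,2) = 1+2+1 = 4.
Scaling by 2 multiplies the area by 2² = 4 (so the new area is 128) and multiplies the boundary lattice-point count by 2, giving 8.
By Pick's theorem, the interior count of the dilated polygon is 128 − 8/2 + 1 = 125.

125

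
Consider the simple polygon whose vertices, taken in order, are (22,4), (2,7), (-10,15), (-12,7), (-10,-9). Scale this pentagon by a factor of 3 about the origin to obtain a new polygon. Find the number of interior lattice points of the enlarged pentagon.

3100

The shoelace formula gives twice the area as |[22·7 − 2·4] + [2·15 − (-10)·7] + [(-10)·7 − (-12)·15] + [(-12)·(-9) − (-10)·7] + [(-10)·4 − 22·(-9)]| = 692, so the area is 346.
Summing gcd(|Δx|,|Δy|) over the edges gives the boundary count: gcd(20,3) + gcd(12,8) + gcd(2,8) + gcd(2,16) + gcd(32,13) = 1+4+2+2+1 = 10.
Scaling by 3 multiplies the area by 3² = 9 (so the new area is 3114) and multiplies the boundary lattice-point count by 3, giving 30.
By Pick's theorem, the interior count of the dilated polygon is 3114 − 30/2 + 1 = 3100.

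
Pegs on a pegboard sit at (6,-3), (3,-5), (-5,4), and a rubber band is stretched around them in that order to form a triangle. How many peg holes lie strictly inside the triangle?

The shoelace formula gives twice the area as |(6·(-5) − 3·(-3)) + (3·4 − (-5)·(-5)) + ((-5)·(-3) − 6·4)| = 43, so the area is 21.5.
The number of boundary lattice points is Σ gcd(|Δx|,|Δy|) = gcd(3,2) + gcd(8,9) + gcd(11,7) = 1+1+1 = 3.
Pick's theorem gives I = A − B/2 + 1 = 21.5 − 3/2 + 1 = 21.

21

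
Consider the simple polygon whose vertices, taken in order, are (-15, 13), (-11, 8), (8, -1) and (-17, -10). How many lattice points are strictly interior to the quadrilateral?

Using the shoelace formula, 2A = |[(-15)·8 − (-11)·13] + [(-11)·(-1) − 8·8] + [8·(-10) − (-17)·(-1)] + [(-17)·13 − (-15)·(-10)]| = 498, so the area is 249.
The number of boundary lattice points is Σ gcd(|Δx|,|Δy|) = gcd(4,5) + gcd(19,9) + gcd(25,9) + gcd(2,23) = 1+1+1+1 = 4.
By Pick's theorem A = I + B/2 − 1, so I = 249 − 4/2 + 1 = 248.

248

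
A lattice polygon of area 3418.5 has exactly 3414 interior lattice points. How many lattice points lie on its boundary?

Pick's theorem gives A = I + B/2 − 1, so B = 2(A − I + 1) = 2(3418.5 − 3414 + 1) = 11.

11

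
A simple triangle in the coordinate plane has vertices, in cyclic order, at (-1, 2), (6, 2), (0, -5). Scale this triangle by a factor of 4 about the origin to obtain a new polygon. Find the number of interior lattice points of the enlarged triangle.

375

Using the shoelace formula, 2A = |[(-1)·2 − 6·2] + [6·(-5) − 0·2] + [0·2 − (-1)·(-5)]| = 49, so the area is 49/2.
The number of boundary lattice points is Σ gcd(|Δx|,|Δy|) = gcd(7,0) + gcd(6,7) + gcd(1,7) = 7+1+1 = 9.
Scaling by 4 multiplies the area by 4² = 16 (so the new area is 392) and multiplies the boundary lattice-point count by 4, giving 36.
By Pick's theorem, the interior count of the dilated polygon is 392 − 36/2 + 1 = 375.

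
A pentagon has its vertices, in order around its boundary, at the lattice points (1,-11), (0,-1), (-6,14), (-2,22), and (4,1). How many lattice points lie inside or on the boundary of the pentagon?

The shoelace formula gives twice the area as |[1·(-1) − 0·(-11)] + [0·14 − (-6)·(-1)] + [(-6)·22 − (-2)·14] + [(-2)·1 − 4·22] + [4·(-11) − 1·1]| = 246, so the area is 123.
Along each edge there are gcd(|Δx|,|Δy|)+1 lattice points, so counting each shared vertex once the boundary has gcd(1,10) + gcd(6,15) + gcd(4,8) + gcd(6,21) + gcd(3,12) = 1+3+4+3+3 = 14.
Pick's theorem gives I = A − B/2 + 1 = 123 − 14/2 + 1 = 117, so the closed region contains I + B = 117 + 14 = 131 lattice points.

131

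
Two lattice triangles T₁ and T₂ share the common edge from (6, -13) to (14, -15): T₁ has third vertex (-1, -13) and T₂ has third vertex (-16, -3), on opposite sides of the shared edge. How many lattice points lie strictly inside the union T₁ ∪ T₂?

The union is the simple quadrilateral with vertices (6, -13), (-1, -13), (14, -15), (-16, -3) in order.
By the shoelace formula, twice the signed area is |[6·(-13) − (-1)·(-13)] + [(-1)·(-15) − 14·(-13)] + [14·(-3) − (-16)·(-15)] + [(-16)·(-13) − 6·(-3)]| = 50, so the area is 25.
Summing gcd(|Δx|,|Δy|) over the edges gives the boundary count: gcd(7,0) + gcd(15,2) + gcd(30,12) + gcd(22,10) = 7+1+6+2 = 16.
By Pick's theorem I = A − B/2 + 1 = 25 − 16/2 + 1 = 18.

18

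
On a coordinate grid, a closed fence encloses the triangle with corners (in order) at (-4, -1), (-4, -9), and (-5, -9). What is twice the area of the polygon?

8

Using the shoelace formula, 2A = |((-4)·(-9) − (-4)·(-1)) + ((-4)·(-9) − (-5)·(-9)) + ((-5)·(-1) − (-4)·(-9))| = 8, so the area is 4.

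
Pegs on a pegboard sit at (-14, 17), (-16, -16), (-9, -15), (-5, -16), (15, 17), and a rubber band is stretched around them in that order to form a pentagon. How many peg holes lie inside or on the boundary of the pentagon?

By the shoelace formula, twice the signed area is |((-14)·(-16) − (-16)·17) + ((-16)·(-15) − (-9)·(-16)) + ((-9)·(-16) − (-5)·(-15)) + ((-5)·17 − 15·(-16)) + (15·17 − (-14)·17)| = 1309, so the area is 654.5.
Along each edge there are gcd(|Δx|,|Δy|)+1 lattice points, so counting each shared vertex once the boundary has gcd(2,33) + gcd(7,1) + gcd(4,1) + gcd(20,33) + gcd(29,0) = 1+1+1+1+29 = 33.
Pick's theorem gives I = A − B/2 + 1 = 654.5 − 33/2 + 1 = 639, so the closed region contains I + B = 639 + 33 = 672 lattice points.

672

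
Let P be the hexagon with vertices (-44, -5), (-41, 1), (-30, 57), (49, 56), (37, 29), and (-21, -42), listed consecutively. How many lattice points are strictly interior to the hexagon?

5180

By the shoelace formula, twice the signed area is |[(-44)·1 − (-41)·(-5)] + [(-41)·57 − (-30)·1] + [(-30)·56 − 49·57] + [49·29 − 37·56] + [37·(-42) − (-21)·29] + [(-21)·(-5) − (-44)·(-42)]| = 10368, so the area is 5184.
Summing gcd(|Δx|,|Δy|) over the edges gives the boundary count: gcd(3,6) + gcd(11,56) + gcd(79,1) + gcd(12,27) + gcd(58,71) + gcd(23,37) = 3+1+1+3+1+1 = 10.
By Pick's theorem A = I + B/2 − 1, so I = 5184 − 10/2 + 1 = 5180.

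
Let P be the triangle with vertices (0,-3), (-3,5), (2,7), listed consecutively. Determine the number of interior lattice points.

By the shoelace formula, twice the signed area is |(0·5 − (-3)·(-3)) + ((-3)·7 − 2·5) + (2·(-3) − 0·7)| = 46, so the area is 23.
Along each edge there are gcd(|Δx|,|Δy|)+1 lattice points, so counting each shared vertex once the boundary has gcd(3,8) + gcd(5,2) + gcd(2,10) = 1+1+2 = 4.
Pick's theorem gives I = A − B/2 + 1 = 23 − 4/2 + 1 = 22.

22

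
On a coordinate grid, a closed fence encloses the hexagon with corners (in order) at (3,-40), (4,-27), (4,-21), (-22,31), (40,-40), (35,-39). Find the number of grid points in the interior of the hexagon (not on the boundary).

By the shoelace formula, twice the signed area is |(3·(-27) − 4·(-40)) + (4·(-21) − 4·(-27)) + (4·31 − (-22)·(-21)) + ((-22)·(-40) − 40·31) + (40·(-39) − 35·(-40)) + (35·(-40) − 3·(-39))| = 2038, so the area is 1019.
The number of boundary lattice points is Σ gcd(|Δx|,|Δy|) = gcd(1,13) + gcd(0,6) + gcd(26,52) + gcd(62,71) + gcd(5,1) + gcd(32,1) = 1+6+26+1+1+1 = 36.
By Pick's theorem A = I + B/2 − 1, so I = 1019 − 36/2 + 1 = 1002.

1002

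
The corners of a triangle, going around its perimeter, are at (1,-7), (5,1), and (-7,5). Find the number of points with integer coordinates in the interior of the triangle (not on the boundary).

By the shoelace formula, twice the signed area is |[1·1 − 5·(-7)] + [5·5 − (-7)·1] + [(-7)·(-7) − 1·5]| = 112, so the area is 56.
The number of boundary lattice points is Σ gcd(|Δx|,|Δy|) = gcd(4,8) + gcd(12,4) + gcd(8,12) = 4+4+4 = 12.
Pick's theorem gives I = A − B/2 + 1 = 56 − 12/2 + 1 = 51.

51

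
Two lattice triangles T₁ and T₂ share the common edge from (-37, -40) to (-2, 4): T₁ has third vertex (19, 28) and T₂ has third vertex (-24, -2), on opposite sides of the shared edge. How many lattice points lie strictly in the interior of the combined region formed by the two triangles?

417

The union is the simple quadrilateral with vertices (-37, -40), (19, 28), (-2, 4), (-24, -2) in order.
The shoelace formula gives twice the area as |[(-37)·28 − 19·(-40)] + [19·4 − (-2)·28] + [(-2)·(-2) − (-24)·4] + [(-24)·(-40) − (-37)·(-2)]| = 842, so the area is 421.
The number of boundary lattice points is Σ gcd(|Δx|,|Δy|) = gcd(56,68) + gcd(21,24) + gcd(22,6) + gcd(13,38) = 4+3+2+1 = 10.
By Pick's theorem I = A − B/2 + 1 = 421 − 10/2 + 1 = 417.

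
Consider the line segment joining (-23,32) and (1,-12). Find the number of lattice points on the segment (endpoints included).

The number of lattice points on a segment between lattice points is gcd(|Δx|,|Δy|) + 1 = gcd(24,44) + 1 = 4 + 1 = 5.

5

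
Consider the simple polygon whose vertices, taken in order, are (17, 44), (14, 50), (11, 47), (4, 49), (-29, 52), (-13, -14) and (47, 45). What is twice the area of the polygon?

The shoelace formula gives twice the area as |(17·50 − 14·44) + (14·47 − 11·50) + (11·49 − 4·47) + (4·52 − (-29)·49) + ((-29)·(-14) − (-13)·52) + ((-13)·45 − 47·(-14)) + (47·44 − 17·45)| = 4780, so the area is 2390.

4780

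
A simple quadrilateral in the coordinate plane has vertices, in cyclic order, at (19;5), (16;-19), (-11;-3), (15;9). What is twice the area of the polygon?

By the shoelace formula, twice the signed area is |[19·(-19) − 16·5] + [16·(-3) − (-11)·(-19)] + [(-11)·9 − 15·(-3)] + [15·5 − 19·9]| = 848, so the area is 424.

848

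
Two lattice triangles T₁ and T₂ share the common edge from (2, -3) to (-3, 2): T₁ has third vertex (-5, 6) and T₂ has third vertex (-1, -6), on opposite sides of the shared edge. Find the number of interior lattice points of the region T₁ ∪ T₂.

The union is the simple quadrilateral with vertices (2, -3), (-5, 6), (-3, 2), (-1, -6) in order.
The shoelace formula gives twice the area as |[2·6 − (-5)·(-3)] + [(-5)·2 − (-3)·6] + [(-3)·(-6) − (-1)·2] + [(-1)·(-3) − 2·(-6)]| = 40, so the area is 20.
Along each edge there are gcd(|Δx|,|Δy|)+1 lattice points, so counting each shared vertex once the boundary has gcd(7,9) + gcd(2,4) + gcd(2,8) + gcd(3,3) = 1+2+2+3 = 8.
By Pick's theorem I = A − B/2 + 1 = 20 − 8/2 + 1 = 17.

17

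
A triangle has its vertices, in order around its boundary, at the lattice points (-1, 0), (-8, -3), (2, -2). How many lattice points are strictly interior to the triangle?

11

The shoelace formula gives twice the area as |[(-1)·(-3) − (-8)·0] + [(-8)·(-2) − 2·(-3)] + [2·0 − (-1)·(-2)]| = 23, so the area is 11.5.
The number of boundary lattice points is Σ gcd(|Δx|,|Δy|) = gcd(7,3) + gcd(10,1) + gcd(3,2) = 1+1+1 = 3.
By Pick's theorem A = I + B/2 − 1, so I = 11.5 − 3/2 + 1 = 11.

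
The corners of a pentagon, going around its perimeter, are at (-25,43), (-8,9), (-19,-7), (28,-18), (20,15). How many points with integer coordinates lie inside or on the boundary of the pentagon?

1461

Using the shoelace formula, 2A = |[(-25)·9 − (-8)·43] + [(-8)·(-7) − (-19)·9] + [(-19)·(-18) − 28·(-7)] + [28·15 − 20·(-18)] + [20·43 − (-25)·15]| = 2899, so the area is 1449.5.
Along each edge there are gcd(|Δx|,|Δy|)+1 lattice points, so counting each shared vertex once the boundary has gcd(17,34) + gcd(11,16) + gcd(47,11) + gcd(8,33) + gcd(45,28) = 17+1+1+1+1 = 21.
Pick's theorem gives I = A − B/2 + 1 = 1449.5 − 21/2 + 1 = 1440, so the closed region contains I + B = 1440 + 21 = 1461 lattice points.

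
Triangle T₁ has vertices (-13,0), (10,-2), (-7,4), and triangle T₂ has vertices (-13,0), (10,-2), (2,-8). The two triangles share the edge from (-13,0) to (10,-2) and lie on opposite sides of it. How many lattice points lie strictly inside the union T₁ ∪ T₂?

The union is the simple quadrilateral with vertices (-13,0), (-7,4), (10,-2), (2,-8) in order.
The shoelace formula gives twice the area as |((-13)·4 − (-7)·0) + ((-7)·(-2) − 10·4) + (10·(-8) − 2·(-2)) + (2·0 − (-13)·(-8))| = 258, so the area is 129.
Along each edge there are gcd(|Δx|,|Δy|)+1 lattice points, so counting each shared vertex once the boundary has gcd(6,4) + gcd(17,6) + gcd(8,6) + gcd(15,8) = 2+1+2+1 = 6.
By Pick's theorem I = A − B/2 + 1 = 129 − 6/2 + 1 = 127.

127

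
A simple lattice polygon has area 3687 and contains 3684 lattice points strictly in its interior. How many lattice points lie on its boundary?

Pick's theorem gives A = I + B/2 − 1, so B = 2(A − I + 1) = 2(3687 − 3684 + 1) = 8.

8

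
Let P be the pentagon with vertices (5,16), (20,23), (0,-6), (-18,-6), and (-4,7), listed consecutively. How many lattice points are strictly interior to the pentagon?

By the shoelace formula, twice the signed area is |(5·23 − 20·16) + (20·(-6) − 0·23) + (0·(-6) − (-18)·(-6)) + ((-18)·7 − (-4)·(-6)) + ((-4)·16 − 5·7)| = 682, so the area is 341.
The number of boundary lattice points is Σ gcd(|Δx|,|Δy|) = gcd(15,7) + gcd(20,29) + gcd(18,0) + gcd(14,13) + gcd(9,9) = 1+1+18+1+9 = 30.
Pick's theorem gives I = A − B/2 + 1 = 341 − 30/2 + 1 = 327.

327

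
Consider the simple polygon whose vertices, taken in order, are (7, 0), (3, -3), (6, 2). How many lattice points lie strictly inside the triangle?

Using the shoelace formula, 2A = |[7·(-3) − 3·0] + [3·2 − 6·(-3)] + [6·0 − 7·2]| = 11, so the area is 5.5.
Summing gcd(|Δx|,|Δy|) over the edges gives the boundary count: gcd(4,3) + gcd(3,5) + gcd(1,2) = 1+1+1 = 3.
Pick's theorem gives I = A − B/2 + 1 = 5.5 − 3/2 + 1 = 5.

5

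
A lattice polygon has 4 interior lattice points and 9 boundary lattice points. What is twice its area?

15

By Pick's theorem, A = I + B/2 − 1 = 4 + 9/2 − 1 = 15/2.
Hence 2A = 15.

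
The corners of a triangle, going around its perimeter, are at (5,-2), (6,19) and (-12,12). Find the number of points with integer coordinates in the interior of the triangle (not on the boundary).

185

The shoelace formula gives twice the area as |[5·19 − 6·(-2)] + [6·12 − (-12)·19] + [(-12)·(-2) − 5·12]| = 371, so the area is 371/2.
Summing gcd(|Δx|,|Δy|) over the edges gives the boundary count: gcd(1,21) + gcd(18,7) + gcd(17,14) = 1+1+1 = 3.
By Pick's theorem A = I + B/2 − 1, so I = 371/2 − 3/2 + 1 = 185.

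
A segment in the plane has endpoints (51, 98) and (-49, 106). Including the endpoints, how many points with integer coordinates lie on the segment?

5

The number of lattice points on a segment between lattice points is gcd(|Δx|,|Δy|) + 1 = gcd(100,8) + 1 = 4 + 1 = 5.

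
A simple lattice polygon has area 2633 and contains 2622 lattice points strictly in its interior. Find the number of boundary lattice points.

Pick's theorem gives A = I + B/2 − 1, so B = 2(A − I + 1) = 2(2633 − 2622 + 1) = 24.

24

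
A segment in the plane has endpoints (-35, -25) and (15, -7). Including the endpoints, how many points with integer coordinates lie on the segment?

The number of lattice points on a segment between lattice points is gcd(|Δx|,|Δy|) + 1 = gcd(50,18) + 1 = 2 + 1 = 3.

3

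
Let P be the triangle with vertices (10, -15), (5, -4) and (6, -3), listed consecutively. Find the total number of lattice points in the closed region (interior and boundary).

By the shoelace formula, twice the signed area is |[10·(-4) − 5·(-15)] + [5·(-3) − 6·(-4)] + [6·(-15) − 10·(-3)]| = 16, so the area is 8.
Along each edge there are gcd(|Δx|,|Δy|)+1 lattice points, so counting each shared vertex once the boundary has gcd(5,11) + gcd(1,1) + gcd(4,12) = 1+1+4 = 6.
Pick's theorem gives I = A − B/2 + 1 = 8 − 6/2 + 1 = 6, so the closed region contains I + B = 6 + 6 = 12 lattice points.

12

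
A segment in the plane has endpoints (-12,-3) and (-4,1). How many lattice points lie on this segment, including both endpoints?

5

The number of lattice points on a segment between lattice points is gcd(|Δx|,|Δy|) + 1 = gcd(8,4) + 1 = 4 + 1 = 5.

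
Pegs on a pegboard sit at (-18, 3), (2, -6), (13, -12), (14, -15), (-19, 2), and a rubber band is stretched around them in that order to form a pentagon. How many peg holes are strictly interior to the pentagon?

73

By the shoelace formula, twice the signed area is |((-18)·(-6) − 2·3) + (2·(-12) − 13·(-6)) + (13·(-15) − 14·(-12)) + (14·2 − (-19)·(-15)) + ((-19)·3 − (-18)·2)| = 149, so the area is 149/2.
The number of boundary lattice points is Σ gcd(|Δx|,|Δy|) = gcd(20,9) + gcd(11,6) + gcd(1,3) + gcd(33,17) + gcd(1,1) = 1+1+1+1+1 = 5.
By Pick's theorem A = I + B/2 − 1, so I = 149/2 − 5/2 + 1 = 73.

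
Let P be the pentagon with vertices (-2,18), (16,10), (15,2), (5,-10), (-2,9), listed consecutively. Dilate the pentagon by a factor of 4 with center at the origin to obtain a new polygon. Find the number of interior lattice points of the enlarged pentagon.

The shoelace formula gives twice the area as |((-2)·10 − 16·18) + (16·2 − 15·10) + (15·(-10) − 5·2) + (5·9 − (-2)·(-10)) + ((-2)·18 − (-2)·9)| = 579, so the area is 579/2.
Along each edge there are gcd(|Δx|,|Δy|)+1 lattice points, so counting each shared vertex once the boundary has gcd(18,8) + gcd(1,8) + gcd(10,12) + gcd(7,19) + gcd(0,9) = 2+1+2+1+9 = 15.
Scaling by 4 multiplies the area by 4² = 16 (so the new area is 4632) and multiplies the boundary lattice-point count by 4, giving 60.
By Pick's theorem, the interior count of the dilated polygon is 4632 − 60/2 + 1 = 4603.

4603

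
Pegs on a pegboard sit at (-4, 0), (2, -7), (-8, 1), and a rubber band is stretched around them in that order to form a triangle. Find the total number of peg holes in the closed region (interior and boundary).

Using the shoelace formula, 2A = |[(-4)·(-7) − 2·0] + [2·1 − (-8)·(-7)] + [(-8)·0 − (-4)·1]| = 22, so the area is 11.
Along each edge there are gcd(|Δx|,|Δy|)+1 lattice points, so counting each shared vertex once the boundary has gcd(6,7) + gcd(10,8) + gcd(4,1) = 1+2+1 = 4.
Pick's theorem gives I = A − B/2 + 1 = 11 − 4/2 + 1 = 10, so the closed region contains I + B = 10 + 4 = 14 lattice points.

14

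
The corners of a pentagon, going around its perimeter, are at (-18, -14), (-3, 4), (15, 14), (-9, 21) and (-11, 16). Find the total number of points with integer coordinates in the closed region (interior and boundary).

Using the shoelace formula, 2A = |[(-18)·4 − (-3)·(-14)] + [(-3)·14 − 15·4] + [15·21 − (-9)·14] + [(-9)·16 − (-11)·21] + [(-11)·(-14) − (-18)·16]| = 754, so the area is 377.
Summing gcd(|Δx|,|Δy|) over the edges gives the boundary count: gcd(15,18) + gcd(18,10) + gcd(24,7) + gcd(2,5) + gcd(7,30) = 3+2+1+1+1 = 8.
Pick's theorem gives I = A − B/2 + 1 = 377 − 8/2 + 1 = 374, so the closed region contains I + B = 374 + 8 = 382 lattice points.

382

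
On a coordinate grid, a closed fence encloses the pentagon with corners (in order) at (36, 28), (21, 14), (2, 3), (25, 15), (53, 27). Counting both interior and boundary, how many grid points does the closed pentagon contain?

Using the shoelace formula, 2A = |[36·14 − 21·28] + [21·3 − 2·14] + [2·15 − 25·3] + [25·27 − 53·15] + [53·28 − 36·27]| = 298, so the area is 149.
The number of boundary lattice points is Σ gcd(|Δx|,|Δy|) = gcd(15,14) + gcd(19,11) + gcd(23,12) + gcd(28,12) + gcd(17,1) = 1+1+1+4+1 = 8.
Pick's theorem gives I = A − B/2 + 1 = 149 − 8/2 + 1 = 146, so the closed region contains I + B = 146 + 8 = 154 lattice points.

154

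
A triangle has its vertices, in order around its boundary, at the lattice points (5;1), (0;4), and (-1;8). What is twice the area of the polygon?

17

The shoelace formula gives twice the area as |[5·4 − 0·1] + [0·8 − (-1)·4] + [(-1)·1 − 5·8]| = 17, so the area is 17/2.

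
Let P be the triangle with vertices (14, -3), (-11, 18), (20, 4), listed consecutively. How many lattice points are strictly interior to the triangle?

150

By the shoelace formula, twice the signed area is |[14·18 − (-11)·(-3)] + [(-11)·4 − 20·18] + [20·(-3) − 14·4]| = 301, so the area is 301/2.
The number of boundary lattice points is Σ gcd(|Δx|,|Δy|) = gcd(25,21) + gcd(31,14) + gcd(6,7) = 1+1+1 = 3.
By Pick's theorem A = I + B/2 − 1, so I = 301/2 − 3/2 + 1 = 150.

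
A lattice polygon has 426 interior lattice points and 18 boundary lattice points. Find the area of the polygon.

By Pick's theorem, A = I + B/2 − 1 = 426 + 18/2 − 1 = 434.

434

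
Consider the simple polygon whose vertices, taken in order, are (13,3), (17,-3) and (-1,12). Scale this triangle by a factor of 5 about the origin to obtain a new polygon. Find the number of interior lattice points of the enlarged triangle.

By the shoelace formula, twice the signed area is |[13·(-3) − 17·3] + [17·12 − (-1)·(-3)] + [(-1)·3 − 13·12]| = 48, so the area is 24.
Along each edge there are gcd(|Δx|,|Δy|)+1 lattice points, so counting each shared vertex once the boundary has gcd(4,6) + gcd(18,15) + gcd(14,9) = 2+3+1 = 6.
Scaling by 5 multiplies the area by 5² = 25 (so the new area is 600) and multiplies the boundary lattice-point count by 5, giving 30.
By Pick's theorem, the interior count of the dilated polygon is 600 − 30/2 + 1 = 586.

586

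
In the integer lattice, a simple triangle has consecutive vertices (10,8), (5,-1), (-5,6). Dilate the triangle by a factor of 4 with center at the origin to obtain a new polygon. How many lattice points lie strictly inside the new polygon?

995

The shoelace formula gives twice the area as |[10·(-1) − 5·8] + [5·6 − (-5)·(-1)] + [(-5)·8 − 10·6]| = 125, so the area is 62.5.
Summing gcd(|Δx|,|Δy|) over the edges gives the boundary count: gcd(5,9) + gcd(10,7) + gcd(15,2) = 1+1+1 = 3.
Scaling by 4 multiplies the area by 4² = 16 (so the new area is 1000) and multiplies the boundary lattice-point count by 4, giving 12.
By Pick's theorem, the interior count of the dilated polygon is 1000 − 12/2 + 1 = 995.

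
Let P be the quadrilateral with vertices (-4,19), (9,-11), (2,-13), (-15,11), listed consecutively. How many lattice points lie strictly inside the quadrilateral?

The shoelace formula gives twice the area as |[(-4)·(-11) − 9·19] + [9·(-13) − 2·(-11)] + [2·11 − (-15)·(-13)] + [(-15)·19 − (-4)·11]| = 636, so the area is 318.
Summing gcd(|Δx|,|Δy|) over the edges gives the boundary count: gcd(13,30) + gcd(7,2) + gcd(17,24) + gcd(11,8) = 1+1+1+1 = 4.
By Pick's theorem A = I + B/2 − 1, so I = 318 − 4/2 + 1 = 317.

317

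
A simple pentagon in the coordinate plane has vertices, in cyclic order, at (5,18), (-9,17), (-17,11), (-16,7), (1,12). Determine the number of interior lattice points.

By the shoelace formula, twice the signed area is |(5·17 − (-9)·18) + ((-9)·11 − (-17)·17) + ((-17)·7 − (-16)·11) + ((-16)·12 − 1·7) + (1·18 − 5·12)| = 253, so the area is 253/2.
Summing gcd(|Δx|,|Δy|) over the edges gives the boundary count: gcd(14,1) + gcd(8,6) + gcd(1,4) + gcd(17,5) + gcd(4,6) = 1+2+1+1+2 = 7.
By Pick's theorem A = I + B/2 − 1, so I = 253/2 − 7/2 + 1 = 124.

124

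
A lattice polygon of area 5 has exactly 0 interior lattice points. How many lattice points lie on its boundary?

12

Pick's theorem gives A = I + B/2 − 1, so B = 2(A − I + 1) = 2(5 − 0 + 1) = 12.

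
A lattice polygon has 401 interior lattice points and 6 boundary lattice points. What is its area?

Pick's theorem states A = I + B/2 − 1, so A = 401 + 6/2 − 1 = 403.

403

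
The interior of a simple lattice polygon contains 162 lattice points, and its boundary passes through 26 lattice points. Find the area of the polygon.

174

By Pick's theorem, A = I + B/2 − 1 = 162 + 26/2 − 1 = 174.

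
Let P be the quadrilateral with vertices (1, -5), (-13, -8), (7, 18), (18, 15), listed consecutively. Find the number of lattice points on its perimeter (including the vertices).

Along each edge there are gcd(|Δx|,|Δy|)+1 lattice points, so counting each shared vertex once the boundary has gcd(14,3) + gcd(20,26) + gcd(11,3) + gcd(17,20) = 1+2+1+1 = 5.

5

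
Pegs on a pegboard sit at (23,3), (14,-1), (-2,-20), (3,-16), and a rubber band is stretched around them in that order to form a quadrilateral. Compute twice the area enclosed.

By the shoelace formula, twice the signed area is |[23·(-1) − 14·3] + [14·(-20) − (-2)·(-1)] + [(-2)·(-16) − 3·(-20)] + [3·3 − 23·(-16)]| = 122, so the area is 61.

122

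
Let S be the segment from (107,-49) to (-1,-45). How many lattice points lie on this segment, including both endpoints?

5

The number of lattice points on a segment between lattice points is gcd(|Δx|,|Δy|) + 1 = gcd(108,4) + 1 = 4 + 1 = 5.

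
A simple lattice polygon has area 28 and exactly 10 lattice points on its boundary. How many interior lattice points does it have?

Pick's theorem A = I + B/2 − 1 rearranges to I = A − B/2 + 1 = 28 − 10/2 + 1 = 24.

24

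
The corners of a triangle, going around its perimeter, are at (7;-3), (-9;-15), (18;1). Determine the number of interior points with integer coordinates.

By the shoelace formula, twice the signed area is |(7·(-15) − (-9)·(-3)) + ((-9)·1 − 18·(-15)) + (18·(-3) − 7·1)| = 68, so the area is 34.
The number of boundary lattice points is Σ gcd(|Δx|,|Δy|) = gcd(16,12) + gcd(27,16) + gcd(11,4) = 4+1+1 = 6.
By Pick's theorem A = I + B/2 − 1, so I = 34 − 6/2 + 1 = 32.

32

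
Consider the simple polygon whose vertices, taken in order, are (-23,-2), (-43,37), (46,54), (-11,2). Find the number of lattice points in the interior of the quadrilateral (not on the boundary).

2101

The shoelace formula gives twice the area as |[(-23)·37 − (-43)·(-2)] + [(-43)·54 − 46·37] + [46·2 − (-11)·54] + [(-11)·(-2) − (-23)·2]| = 4207, so the area is 4207/2.
Along each edge there are gcd(|Δx|,|Δy|)+1 lattice points, so counting each shared vertex once the boundary has gcd(20,39) + gcd(89,17) + gcd(57,52) + gcd(12,4) = 1+1+1+4 = 7.
Pick's theorem gives I = A − B/2 + 1 = 4207/2 − 7/2 + 1 = 2101.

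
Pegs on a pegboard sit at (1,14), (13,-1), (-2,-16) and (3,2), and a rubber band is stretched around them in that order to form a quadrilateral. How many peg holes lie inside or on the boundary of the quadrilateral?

166

Using the shoelace formula, 2A = |[1·(-1) − 13·14] + [13·(-16) − (-2)·(-1)] + [(-2)·2 − 3·(-16)] + [3·14 − 1·2]| = 309, so the area is 154.5.
Summing gcd(|Δx|,|Δy|) over the edges gives the boundary count: gcd(12,15) + gcd(15,15) + gcd(5,18) + gcd(2,12) = 3+15+1+2 = 21.
Pick's theorem gives I = A − B/2 + 1 = 154.5 − 21/2 + 1 = 145, so the closed region contains I + B = 145 + 21 = 166 lattice points.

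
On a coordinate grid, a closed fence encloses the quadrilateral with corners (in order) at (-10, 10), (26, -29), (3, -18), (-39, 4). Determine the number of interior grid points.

693

Using the shoelace formula, 2A = |[(-10)·(-29) − 26·10] + [26·(-18) − 3·(-29)] + [3·4 − (-39)·(-18)] + [(-39)·10 − (-10)·4]| = 1391, so the area is 695.5.
Summing gcd(|Δx|,|Δy|) over the edges gives the boundary count: gcd(36,39) + gcd(23,11) + gcd(42,22) + gcd(29,6) = 3+1+2+1 = 7.
By Pick's theorem A = I + B/2 − 1, so I = 695.5 − 7/2 + 1 = 693.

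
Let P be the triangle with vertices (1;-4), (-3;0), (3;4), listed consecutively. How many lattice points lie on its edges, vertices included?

8

Along each edge there are gcd(|Δx|,|Δy|)+1 lattice points, so counting each shared vertex once the boundary has gcd(4,4) + gcd(6,4) + gcd(2,8) = 4+2+2 = 8.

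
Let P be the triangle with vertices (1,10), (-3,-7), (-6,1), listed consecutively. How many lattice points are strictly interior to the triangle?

41

By the shoelace formula, twice the signed area is |[1·(-7) − (-3)·10] + [(-3)·1 − (-6)·(-7)] + [(-6)·10 − 1·1]| = 83, so the area is 83/2.
The number of boundary lattice points is Σ gcd(|Δx|,|Δy|) = gcd(4,17) + gcd(3,8) + gcd(7,9) = 1+1+1 = 3.
By Pick's theorem A = I + B/2 − 1, so I = 83/2 − 3/2 + 1 = 41.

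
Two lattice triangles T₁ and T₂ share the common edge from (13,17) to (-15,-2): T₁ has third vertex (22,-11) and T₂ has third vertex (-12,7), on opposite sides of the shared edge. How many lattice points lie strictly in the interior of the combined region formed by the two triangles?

The union is the simple quadrilateral with vertices (13,17), (22,-11), (-15,-2), (-12,7) in order.
The shoelace formula gives twice the area as |(13·(-11) − 22·17) + (22·(-2) − (-15)·(-11)) + ((-15)·7 − (-12)·(-2)) + ((-12)·17 − 13·7)| = 1150, so the area is 575.
Along each edge there are gcd(|Δx|,|Δy|)+1 lattice points, so counting each shared vertex once the boundary has gcd(9,28) + gcd(37,9) + gcd(3,9) + gcd(25,10) = 1+1+3+5 = 10.
By Pick's theorem I = A − B/2 + 1 = 575 − 10/2 + 1 = 571.

571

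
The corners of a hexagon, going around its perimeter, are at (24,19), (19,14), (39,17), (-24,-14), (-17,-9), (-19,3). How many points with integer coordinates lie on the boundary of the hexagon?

11

The number of boundary lattice points is Σ gcd(|Δx|,|Δy|) = gcd(5,5) + gcd(20,3) + gcd(63,31) + gcd(7,5) + gcd(2,12) + gcd(43,16) = 5+1+1+1+2+1 = 11.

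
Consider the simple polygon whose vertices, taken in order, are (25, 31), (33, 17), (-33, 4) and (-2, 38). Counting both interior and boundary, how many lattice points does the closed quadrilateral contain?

Using the shoelace formula, 2A = |[25·17 − 33·31] + [33·4 − (-33)·17] + [(-33)·38 − (-2)·4] + [(-2)·31 − 25·38]| = 2163, so the area is 1081.5.
Along each edge there are gcd(|Δx|,|Δy|)+1 lattice points, so counting each shared vertex once the boundary has gcd(8,14) + gcd(66,13) + gcd(31,34) + gcd(27,7) = 2+1+1+1 = 5.
Pick's theorem gives I = A − B/2 + 1 = 1081.5 − 5/2 + 1 = 1080, so the closed region contains I + B = 1080 + 5 = 1085 lattice points.

1085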